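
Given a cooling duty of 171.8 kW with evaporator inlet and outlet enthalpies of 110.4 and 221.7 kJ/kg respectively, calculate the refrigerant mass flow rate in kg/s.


dh = 221.7 - 110.4 = 111.3 kJ/kg
m_dot = Q / dh = 171.8 / 111.3 = 1.5436 kg/s

1.5436


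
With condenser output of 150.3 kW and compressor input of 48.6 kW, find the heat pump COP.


COP_hp = Q_cond / W
COP_hp = 150.3 / 48.6
COP_hp = 3.093

3.093


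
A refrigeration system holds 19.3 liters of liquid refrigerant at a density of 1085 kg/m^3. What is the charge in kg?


Charge = V * rho / 1000
Charge = 19.3 * 1085 / 1000
Charge = 20.94 kg

20.94


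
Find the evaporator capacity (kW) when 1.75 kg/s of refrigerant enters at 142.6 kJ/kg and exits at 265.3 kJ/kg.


dh = 265.3 - 142.6 = 122.7 kJ/kg
Q_evap = m_dot * dh = 1.75 * 122.7
Q_evap = 214.73 kW

214.73


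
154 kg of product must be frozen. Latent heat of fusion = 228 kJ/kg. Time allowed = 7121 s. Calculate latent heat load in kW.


Q_lat = m * h_fg / t
Q_lat = 154 * 228 / 7121
Q_lat = 4.93 kW

4.93


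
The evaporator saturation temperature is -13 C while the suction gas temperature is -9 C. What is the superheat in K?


Superheat = T_suction - T_evap
Superheat = -9 - (-13)
Superheat = 4 K

4


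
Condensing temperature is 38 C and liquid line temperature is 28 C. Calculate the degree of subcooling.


Subcooling = T_cond - T_liquid
Subcooling = 38 - 28
Subcooling = 10 K

10


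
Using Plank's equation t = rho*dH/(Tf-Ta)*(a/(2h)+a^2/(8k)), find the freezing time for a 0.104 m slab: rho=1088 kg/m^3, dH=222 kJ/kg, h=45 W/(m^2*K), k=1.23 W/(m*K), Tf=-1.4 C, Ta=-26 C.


dT = -1.4 - (-26) = 24.6 K
term1 = a/(2h) = 0.104/(2*45) = 0.001155555556
term2 = a^2/(8k) = 0.104^2/(8*1.23) = 0.001099186992
t = rho*dH*1000/dT * (term1 + term2)
t = 1088*222*1000/24.6 * (0.001155555556 + 0.001099186992)
t = 22138 s

22138


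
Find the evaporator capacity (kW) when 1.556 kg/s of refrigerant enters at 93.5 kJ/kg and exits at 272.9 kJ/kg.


dh = 272.9 - 93.5 = 179.4 kJ/kg
Q_evap = m_dot * dh = 1.556 * 179.4
Q_evap = 279.15 kW

279.15


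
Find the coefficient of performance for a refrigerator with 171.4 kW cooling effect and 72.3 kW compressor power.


COP = Q_evap / W
COP = 171.4 / 72.3
COP = 2.371

2.371


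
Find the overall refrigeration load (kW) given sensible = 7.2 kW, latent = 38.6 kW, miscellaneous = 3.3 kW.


Q_total = Q_s + Q_l + Q_misc
Q_total = 7.2 + 38.6 + 3.3
Q_total = 49.1 kW

49.1


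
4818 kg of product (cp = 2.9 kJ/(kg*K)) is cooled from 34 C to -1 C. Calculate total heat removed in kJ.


dT = 34 - (-1) = 35 K
Q = m * cp * dT = 4818 * 2.9 * 35
Q = 489027 kJ

489027


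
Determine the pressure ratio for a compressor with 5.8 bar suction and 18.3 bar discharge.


PR = P_high / P_low
PR = 18.3 / 5.8
PR = 3.155

3.155


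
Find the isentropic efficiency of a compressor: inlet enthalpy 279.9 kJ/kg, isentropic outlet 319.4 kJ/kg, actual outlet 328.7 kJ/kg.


dh_ideal = 319.4 - 279.9 = 39.5 kJ/kg
dh_actual = 328.7 - 279.9 = 48.8 kJ/kg
eta_s = dh_ideal / dh_actual = 39.5 / 48.8
eta_s = 0.8094

0.8094


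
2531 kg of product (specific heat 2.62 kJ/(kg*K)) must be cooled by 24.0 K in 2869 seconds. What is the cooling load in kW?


Q = m * cp * dT / t
Q = 2531 * 2.62 * 24.0 / 2869
Q = 55.472 kW

55.472


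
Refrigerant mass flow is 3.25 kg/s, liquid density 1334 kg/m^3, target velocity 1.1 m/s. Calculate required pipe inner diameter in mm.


A = m_dot / (rho * v) = 3.25 / (1334 * 1.1) = 0.00221480169 m^2
d = sqrt(4*A/pi) * 1000
d = 53.1 mm

53.1


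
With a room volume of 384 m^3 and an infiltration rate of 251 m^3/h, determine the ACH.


ACH = flow / volume
ACH = 251 / 384
ACH = 0.654

0.654


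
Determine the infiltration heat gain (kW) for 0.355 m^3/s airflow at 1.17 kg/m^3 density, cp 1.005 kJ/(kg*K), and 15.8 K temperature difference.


Q = V_dot * rho * cp * dT
Q = 0.355 * 1.17 * 1.005 * 15.8
Q = 6.595 kW

6.595


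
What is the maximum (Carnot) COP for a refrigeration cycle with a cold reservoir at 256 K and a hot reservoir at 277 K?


dT = 277 - 256 = 21 K
COP_carnot = T_cold / dT = 256 / 21
COP_carnot = 12.19

12.19


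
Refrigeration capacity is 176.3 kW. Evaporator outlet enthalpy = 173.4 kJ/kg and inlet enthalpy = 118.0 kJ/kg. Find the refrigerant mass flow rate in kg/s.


dh = 173.4 - 118.0 = 55.4 kJ/kg
m_dot = Q / dh = 176.3 / 55.4 = 3.1823 kg/s

3.1823


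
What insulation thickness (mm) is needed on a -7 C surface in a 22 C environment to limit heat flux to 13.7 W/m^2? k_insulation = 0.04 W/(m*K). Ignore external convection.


dT = 22 - (-7) = 29 K
thickness = k * dT / q_max * 1000
thickness = 0.04 * 29 / 13.7 * 1000
thickness = 84.7 mm

84.7


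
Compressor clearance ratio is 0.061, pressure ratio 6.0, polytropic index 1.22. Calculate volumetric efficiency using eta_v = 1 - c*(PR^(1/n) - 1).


PR^(1/n) = 6.0^(1/1.22) = 4.34339067
eta_v = 1 - 0.061 * (4.34339067 - 1)
eta_v = 0.7961

0.7961


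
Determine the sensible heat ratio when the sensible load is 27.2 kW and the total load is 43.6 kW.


SHR = Q_sensible / Q_total
SHR = 27.2 / 43.6
SHR = 0.624

0.624


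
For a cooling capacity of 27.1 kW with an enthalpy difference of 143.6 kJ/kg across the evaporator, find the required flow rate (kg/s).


m_dot = Q / dh
m_dot = 27.1 / 143.6
m_dot = 0.1887 kg/s

0.1887


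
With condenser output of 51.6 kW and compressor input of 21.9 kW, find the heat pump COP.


COP_hp = Q_cond / W
COP_hp = 51.6 / 21.9
COP_hp = 2.356

2.356


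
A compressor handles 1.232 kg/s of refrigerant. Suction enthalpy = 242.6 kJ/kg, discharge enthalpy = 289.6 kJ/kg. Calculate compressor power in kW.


dh = 289.6 - 242.6 = 47.0 kJ/kg
W = m_dot * dh = 1.232 * 47.0 = 57.9 kW

57.9


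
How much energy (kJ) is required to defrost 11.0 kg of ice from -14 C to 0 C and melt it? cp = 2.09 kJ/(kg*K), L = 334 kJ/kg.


Sensible heat = cp * dT = 2.09 * 14 = 29.26 kJ/kg
Total per kg = 29.26 + 334 = 363.26 kJ/kg
Q = m * total = 11.0 * 363.26
Q = 3995.9 kJ

3995.9


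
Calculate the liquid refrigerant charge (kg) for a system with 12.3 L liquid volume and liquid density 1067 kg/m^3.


Charge = V * rho / 1000
Charge = 12.3 * 1067 / 1000
Charge = 13.12 kg

13.12


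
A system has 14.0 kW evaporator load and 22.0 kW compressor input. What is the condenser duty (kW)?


Q_cond = Q_evap + W
Q_cond = 14.0 + 22.0
Q_cond = 36.0 kW

36.0


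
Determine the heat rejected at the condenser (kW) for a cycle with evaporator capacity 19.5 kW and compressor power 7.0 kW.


Q_cond = Q_evap + W
Q_cond = 19.5 + 7.0
Q_cond = 26.5 kW

26.5


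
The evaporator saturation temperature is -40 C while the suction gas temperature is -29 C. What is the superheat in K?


Superheat = T_suction - T_evap
Superheat = -29 - (-40)
Superheat = 11 K

11


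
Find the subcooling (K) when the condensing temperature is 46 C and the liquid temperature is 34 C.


Subcooling = T_cond - T_liquid
Subcooling = 46 - 34
Subcooling = 12 K

12


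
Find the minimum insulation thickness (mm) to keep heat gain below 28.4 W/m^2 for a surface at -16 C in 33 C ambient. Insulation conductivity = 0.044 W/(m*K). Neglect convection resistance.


dT = 33 - (-16) = 49 K
thickness = k * dT / q_max * 1000
thickness = 0.044 * 49 / 28.4 * 1000
thickness = 75.9 mm

75.9


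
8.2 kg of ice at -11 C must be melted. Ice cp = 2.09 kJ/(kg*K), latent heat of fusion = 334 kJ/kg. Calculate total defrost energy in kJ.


Sensible heat = cp * dT = 2.09 * 11 = 22.99 kJ/kg
Total per kg = 22.99 + 334 = 356.99 kJ/kg
Q = m * total = 8.2 * 356.99
Q = 2927.3 kJ

2927.3


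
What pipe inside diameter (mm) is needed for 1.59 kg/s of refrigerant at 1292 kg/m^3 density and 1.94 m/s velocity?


A = m_dot / (rho * v) = 1.59 / (1292 * 1.94) = 0.0006343557499 m^2
d = sqrt(4*A/pi) * 1000
d = 28.4 mm

28.4


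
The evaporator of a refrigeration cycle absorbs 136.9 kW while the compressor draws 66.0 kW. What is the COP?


COP = Q_evap / W
COP = 136.9 / 66.0
COP = 2.074

2.074


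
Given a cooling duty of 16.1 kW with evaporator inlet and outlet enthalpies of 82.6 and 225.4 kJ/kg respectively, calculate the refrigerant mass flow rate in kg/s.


dh = 225.4 - 82.6 = 142.8 kJ/kg
m_dot = Q / dh = 16.1 / 142.8 = 0.1127 kg/s

0.1127


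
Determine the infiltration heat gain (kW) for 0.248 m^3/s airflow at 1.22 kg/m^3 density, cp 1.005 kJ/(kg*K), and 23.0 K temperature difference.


Q = V_dot * rho * cp * dT
Q = 0.248 * 1.22 * 1.005 * 23.0
Q = 6.994 kW

6.994


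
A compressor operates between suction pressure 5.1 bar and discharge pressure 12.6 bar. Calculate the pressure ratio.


PR = P_high / P_low
PR = 12.6 / 5.1
PR = 2.471

2.471


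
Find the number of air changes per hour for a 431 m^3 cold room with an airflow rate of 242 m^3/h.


ACH = flow / volume
ACH = 242 / 431
ACH = 0.561

0.561


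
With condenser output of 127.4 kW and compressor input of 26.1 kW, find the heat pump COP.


COP_hp = Q_cond / W
COP_hp = 127.4 / 26.1
COP_hp = 4.881

4.881


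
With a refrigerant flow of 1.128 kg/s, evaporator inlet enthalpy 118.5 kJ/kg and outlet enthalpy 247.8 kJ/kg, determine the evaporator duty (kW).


dh = 247.8 - 118.5 = 129.3 kJ/kg
Q_evap = m_dot * dh = 1.128 * 129.3
Q_evap = 145.85 kW

145.85


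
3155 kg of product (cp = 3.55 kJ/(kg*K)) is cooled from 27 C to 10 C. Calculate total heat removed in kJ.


dT = 27 - (10) = 17 K
Q = m * cp * dT = 3155 * 3.55 * 17
Q = 190404 kJ

190404


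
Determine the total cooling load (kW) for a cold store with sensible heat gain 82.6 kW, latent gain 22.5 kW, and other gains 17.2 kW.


Q_total = Q_s + Q_l + Q_misc
Q_total = 82.6 + 22.5 + 17.2
Q_total = 122.3 kW

122.3


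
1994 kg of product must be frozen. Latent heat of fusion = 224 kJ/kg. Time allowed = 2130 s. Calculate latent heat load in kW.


Q_lat = m * h_fg / t
Q_lat = 1994 * 224 / 2130
Q_lat = 209.7 kW

209.7


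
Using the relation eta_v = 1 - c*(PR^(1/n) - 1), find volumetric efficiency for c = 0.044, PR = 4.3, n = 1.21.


PR^(1/n) = 4.3^(1/1.21) = 3.33831758
eta_v = 1 - 0.044 * (3.33831758 - 1)
eta_v = 0.8971

0.8971


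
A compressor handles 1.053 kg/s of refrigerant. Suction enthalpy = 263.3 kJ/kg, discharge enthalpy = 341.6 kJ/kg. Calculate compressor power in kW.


dh = 341.6 - 263.3 = 78.3 kJ/kg
W = m_dot * dh = 1.053 * 78.3 = 82.45 kW

82.45


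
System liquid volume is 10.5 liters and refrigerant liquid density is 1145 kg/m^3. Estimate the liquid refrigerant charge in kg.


Charge = V * rho / 1000
Charge = 10.5 * 1145 / 1000
Charge = 12.02 kg

12.02


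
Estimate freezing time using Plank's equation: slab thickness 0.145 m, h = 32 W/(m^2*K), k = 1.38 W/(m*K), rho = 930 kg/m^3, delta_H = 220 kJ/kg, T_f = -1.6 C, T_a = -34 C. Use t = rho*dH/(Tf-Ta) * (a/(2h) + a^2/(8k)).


dT = -1.6 - (-34) = 32.4 K
term1 = a/(2h) = 0.145/(2*32) = 0.002265625
term2 = a^2/(8k) = 0.145^2/(8*1.38) = 0.001904438406
t = rho*dH*1000/dT * (term1 + term2)
t = 930*220*1000/32.4 * (0.002265625 + 0.001904438406)
t = 26333 s

26333


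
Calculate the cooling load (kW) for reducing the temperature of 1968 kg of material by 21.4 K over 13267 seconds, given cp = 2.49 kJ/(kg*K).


Q = m * cp * dT / t
Q = 1968 * 2.49 * 21.4 / 13267
Q = 7.904 kW

7.904


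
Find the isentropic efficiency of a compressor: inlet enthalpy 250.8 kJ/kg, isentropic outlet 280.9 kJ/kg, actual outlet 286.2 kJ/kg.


dh_ideal = 280.9 - 250.8 = 30.1 kJ/kg
dh_actual = 286.2 - 250.8 = 35.4 kJ/kg
eta_s = dh_ideal / dh_actual = 30.1 / 35.4
eta_s = 0.8503

0.8503


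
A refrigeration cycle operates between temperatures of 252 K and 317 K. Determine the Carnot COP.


dT = 317 - 252 = 65 K
COP_carnot = T_cold / dT = 252 / 65
COP_carnot = 3.877

3.877


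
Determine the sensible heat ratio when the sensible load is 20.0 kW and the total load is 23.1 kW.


SHR = Q_sensible / Q_total
SHR = 20.0 / 23.1
SHR = 0.866

0.866


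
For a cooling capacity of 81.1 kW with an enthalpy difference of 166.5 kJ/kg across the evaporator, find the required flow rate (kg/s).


m_dot = Q / dh
m_dot = 81.1 / 166.5
m_dot = 0.4871 kg/s

0.4871


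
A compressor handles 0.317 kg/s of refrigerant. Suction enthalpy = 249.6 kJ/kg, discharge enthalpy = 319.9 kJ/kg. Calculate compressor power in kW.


dh = 319.9 - 249.6 = 70.3 kJ/kg
W = m_dot * dh = 0.317 * 70.3 = 22.29 kW

22.29


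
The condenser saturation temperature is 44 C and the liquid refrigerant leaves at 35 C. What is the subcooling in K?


Subcooling = T_cond - T_liquid
Subcooling = 44 - 35
Subcooling = 9 K

9


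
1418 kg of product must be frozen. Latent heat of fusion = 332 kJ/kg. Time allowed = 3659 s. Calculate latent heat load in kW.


Q_lat = m * h_fg / t
Q_lat = 1418 * 332 / 3659
Q_lat = 128.66 kW

128.66


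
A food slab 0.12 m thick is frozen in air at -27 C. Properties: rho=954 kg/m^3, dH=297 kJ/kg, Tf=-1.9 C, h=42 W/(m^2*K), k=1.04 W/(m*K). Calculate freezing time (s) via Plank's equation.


dT = -1.9 - (-27) = 25.1 K
term1 = a/(2h) = 0.12/(2*42) = 0.001428571429
term2 = a^2/(8k) = 0.12^2/(8*1.04) = 0.001730769231
t = rho*dH*1000/dT * (term1 + term2)
t = 954*297*1000/25.1 * (0.001428571429 + 0.001730769231)
t = 35664 s

35664


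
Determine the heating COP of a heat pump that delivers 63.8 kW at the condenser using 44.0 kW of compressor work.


COP_hp = Q_cond / W
COP_hp = 63.8 / 44.0
COP_hp = 1.45

1.45


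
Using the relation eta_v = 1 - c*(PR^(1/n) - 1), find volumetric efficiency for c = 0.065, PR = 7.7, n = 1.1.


PR^(1/n) = 7.7^(1/1.1) = 6.39588519
eta_v = 1 - 0.065 * (6.39588519 - 1)
eta_v = 0.6493

0.6493


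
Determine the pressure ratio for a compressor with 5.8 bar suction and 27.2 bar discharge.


PR = P_high / P_low
PR = 27.2 / 5.8
PR = 4.69

4.69


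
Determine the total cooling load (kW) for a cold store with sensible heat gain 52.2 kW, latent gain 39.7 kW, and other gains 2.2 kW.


Q_total = Q_s + Q_l + Q_misc
Q_total = 52.2 + 39.7 + 2.2
Q_total = 94.1 kW

94.1


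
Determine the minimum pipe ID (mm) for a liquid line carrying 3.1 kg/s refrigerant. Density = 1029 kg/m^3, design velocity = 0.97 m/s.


A = m_dot / (rho * v) = 3.1 / (1029 * 0.97) = 0.003105807861 m^2
d = sqrt(4*A/pi) * 1000
d = 62.9 mm

62.9


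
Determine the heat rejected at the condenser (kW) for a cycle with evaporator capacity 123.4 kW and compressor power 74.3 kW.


Q_cond = Q_evap + W
Q_cond = 123.4 + 74.3
Q_cond = 197.7 kW

197.7


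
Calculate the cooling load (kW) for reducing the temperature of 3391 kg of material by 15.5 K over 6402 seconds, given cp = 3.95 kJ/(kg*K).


Q = m * cp * dT / t
Q = 3391 * 3.95 * 15.5 / 6402
Q = 32.43 kW

32.43


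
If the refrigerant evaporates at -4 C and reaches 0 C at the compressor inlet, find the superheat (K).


Superheat = T_suction - T_evap
Superheat = 0 - (-4)
Superheat = 4 K

4


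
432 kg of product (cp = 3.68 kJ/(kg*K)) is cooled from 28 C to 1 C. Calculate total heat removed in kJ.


dT = 28 - (1) = 27 K
Q = m * cp * dT = 432 * 3.68 * 27
Q = 42924 kJ

42924


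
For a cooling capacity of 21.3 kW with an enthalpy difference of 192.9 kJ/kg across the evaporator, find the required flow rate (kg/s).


m_dot = Q / dh
m_dot = 21.3 / 192.9
m_dot = 0.1104 kg/s

0.1104


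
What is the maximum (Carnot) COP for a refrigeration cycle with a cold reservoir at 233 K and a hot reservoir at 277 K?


dT = 277 - 233 = 44 K
COP_carnot = T_cold / dT = 233 / 44
COP_carnot = 5.295

5.295


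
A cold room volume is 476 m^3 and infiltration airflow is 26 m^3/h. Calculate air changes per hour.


ACH = flow / volume
ACH = 26 / 476
ACH = 0.055

0.055


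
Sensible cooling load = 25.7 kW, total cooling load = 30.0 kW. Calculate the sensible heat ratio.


SHR = Q_sensible / Q_total
SHR = 25.7 / 30.0
SHR = 0.857

0.857


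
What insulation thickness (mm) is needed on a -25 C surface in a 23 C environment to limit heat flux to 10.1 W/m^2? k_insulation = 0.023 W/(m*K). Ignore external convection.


dT = 23 - (-25) = 48 K
thickness = k * dT / q_max * 1000
thickness = 0.023 * 48 / 10.1 * 1000
thickness = 109.3 mm

109.3


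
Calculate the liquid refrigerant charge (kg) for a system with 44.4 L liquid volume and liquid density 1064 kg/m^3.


Charge = V * rho / 1000
Charge = 44.4 * 1064 / 1000
Charge = 47.24 kg

47.24


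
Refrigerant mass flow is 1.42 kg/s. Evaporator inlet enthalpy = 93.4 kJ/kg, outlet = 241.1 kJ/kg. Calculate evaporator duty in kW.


dh = 241.1 - 93.4 = 147.7 kJ/kg
Q_evap = m_dot * dh = 1.42 * 147.7
Q_evap = 209.73 kW

209.73


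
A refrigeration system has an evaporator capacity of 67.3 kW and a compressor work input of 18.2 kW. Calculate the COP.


COP = Q_evap / W
COP = 67.3 / 18.2
COP = 3.698

3.698


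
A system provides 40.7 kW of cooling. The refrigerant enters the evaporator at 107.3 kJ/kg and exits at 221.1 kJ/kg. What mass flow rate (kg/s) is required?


dh = 221.1 - 107.3 = 113.8 kJ/kg
m_dot = Q / dh = 40.7 / 113.8 = 0.3576 kg/s

0.3576


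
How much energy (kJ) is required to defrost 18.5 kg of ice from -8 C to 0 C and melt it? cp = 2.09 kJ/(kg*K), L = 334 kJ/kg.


Sensible heat = cp * dT = 2.09 * 8 = 16.72 kJ/kg
Total per kg = 16.72 + 334 = 350.72 kJ/kg
Q = m * total = 18.5 * 350.72
Q = 6488.3 kJ

6488.3


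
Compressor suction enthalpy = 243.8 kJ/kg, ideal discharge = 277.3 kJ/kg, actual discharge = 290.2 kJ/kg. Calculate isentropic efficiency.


dh_ideal = 277.3 - 243.8 = 33.5 kJ/kg
dh_actual = 290.2 - 243.8 = 46.4 kJ/kg
eta_s = dh_ideal / dh_actual = 33.5 / 46.4
eta_s = 0.722

0.722


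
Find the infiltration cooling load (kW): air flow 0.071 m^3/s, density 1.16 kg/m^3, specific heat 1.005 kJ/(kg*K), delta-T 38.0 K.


Q = V_dot * rho * cp * dT
Q = 0.071 * 1.16 * 1.005 * 38.0
Q = 3.145 kW

3.145


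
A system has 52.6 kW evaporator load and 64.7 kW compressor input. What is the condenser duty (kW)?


Q_cond = Q_evap + W
Q_cond = 52.6 + 64.7
Q_cond = 117.3 kW

117.3


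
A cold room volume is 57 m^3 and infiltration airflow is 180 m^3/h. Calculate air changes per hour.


ACH = flow / volume
ACH = 180 / 57
ACH = 3.158

3.158


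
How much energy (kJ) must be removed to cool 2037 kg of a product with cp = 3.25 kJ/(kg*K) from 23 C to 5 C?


dT = 23 - (5) = 18 K
Q = m * cp * dT = 2037 * 3.25 * 18
Q = 119165 kJ

119165


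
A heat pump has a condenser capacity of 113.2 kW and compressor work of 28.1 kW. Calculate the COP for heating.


COP_hp = Q_cond / W
COP_hp = 113.2 / 28.1
COP_hp = 4.028

4.028


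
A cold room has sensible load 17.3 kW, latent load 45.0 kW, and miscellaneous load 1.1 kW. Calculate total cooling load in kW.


Q_total = Q_s + Q_l + Q_misc
Q_total = 17.3 + 45.0 + 1.1
Q_total = 63.4 kW

63.4


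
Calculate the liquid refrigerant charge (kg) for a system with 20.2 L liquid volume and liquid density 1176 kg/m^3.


Charge = V * rho / 1000
Charge = 20.2 * 1176 / 1000
Charge = 23.76 kg

23.76


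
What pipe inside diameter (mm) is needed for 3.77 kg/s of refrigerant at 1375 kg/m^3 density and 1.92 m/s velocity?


A = m_dot / (rho * v) = 3.77 / (1375 * 1.92) = 0.001428030303 m^2
d = sqrt(4*A/pi) * 1000
d = 42.6 mm

42.6


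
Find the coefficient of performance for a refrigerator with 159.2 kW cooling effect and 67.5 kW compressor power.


COP = Q_evap / W
COP = 159.2 / 67.5
COP = 2.359

2.359


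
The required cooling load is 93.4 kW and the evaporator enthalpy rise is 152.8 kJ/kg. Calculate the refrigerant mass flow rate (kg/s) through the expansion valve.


m_dot = Q / dh
m_dot = 93.4 / 152.8
m_dot = 0.6113 kg/s

0.6113


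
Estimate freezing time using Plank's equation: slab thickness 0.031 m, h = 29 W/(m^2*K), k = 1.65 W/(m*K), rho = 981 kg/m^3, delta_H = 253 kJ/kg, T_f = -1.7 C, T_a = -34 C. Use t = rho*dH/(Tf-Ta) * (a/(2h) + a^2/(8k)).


dT = -1.7 - (-34) = 32.3 K
term1 = a/(2h) = 0.031/(2*29) = 0.0005344827586
term2 = a^2/(8k) = 0.031^2/(8*1.65) = 0.0000728030303
t = rho*dH*1000/dT * (term1 + term2)
t = 981*253*1000/32.3 * (0.0005344827586 + 0.0000728030303)
t = 4666 s

4666


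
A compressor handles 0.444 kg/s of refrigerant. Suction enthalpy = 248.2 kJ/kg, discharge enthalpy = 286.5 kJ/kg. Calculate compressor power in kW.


dh = 286.5 - 248.2 = 38.3 kJ/kg
W = m_dot * dh = 0.444 * 38.3 = 17.01 kW

17.01


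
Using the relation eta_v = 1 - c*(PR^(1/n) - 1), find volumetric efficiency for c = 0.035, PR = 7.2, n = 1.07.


PR^(1/n) = 7.2^(1/1.07) = 6.32769188
eta_v = 1 - 0.035 * (6.32769188 - 1)
eta_v = 0.8135

0.8135


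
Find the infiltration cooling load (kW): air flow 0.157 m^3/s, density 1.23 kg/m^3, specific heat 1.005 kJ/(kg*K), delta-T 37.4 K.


Q = V_dot * rho * cp * dT
Q = 0.157 * 1.23 * 1.005 * 37.4
Q = 7.258 kW

7.258


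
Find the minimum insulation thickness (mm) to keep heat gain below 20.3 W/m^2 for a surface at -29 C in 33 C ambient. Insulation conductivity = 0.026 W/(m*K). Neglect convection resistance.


dT = 33 - (-29) = 62 K
thickness = k * dT / q_max * 1000
thickness = 0.026 * 62 / 20.3 * 1000
thickness = 79.4 mm

79.4


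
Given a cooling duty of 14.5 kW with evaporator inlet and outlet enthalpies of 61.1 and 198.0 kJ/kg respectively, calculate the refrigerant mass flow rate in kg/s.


dh = 198.0 - 61.1 = 136.9 kJ/kg
m_dot = Q / dh = 14.5 / 136.9 = 0.1059 kg/s

0.1059


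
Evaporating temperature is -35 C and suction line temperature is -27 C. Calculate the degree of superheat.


Superheat = T_suction - T_evap
Superheat = -27 - (-35)
Superheat = 8 K

8


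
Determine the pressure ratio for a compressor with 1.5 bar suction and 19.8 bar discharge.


PR = P_high / P_low
PR = 19.8 / 1.5
PR = 13.2

13.2


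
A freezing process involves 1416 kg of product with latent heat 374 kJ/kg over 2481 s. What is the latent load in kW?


Q_lat = m * h_fg / t
Q_lat = 1416 * 374 / 2481
Q_lat = 213.46 kW

213.46


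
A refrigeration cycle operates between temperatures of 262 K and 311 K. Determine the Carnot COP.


dT = 311 - 262 = 49 K
COP_carnot = T_cold / dT = 262 / 49
COP_carnot = 5.347

5.347


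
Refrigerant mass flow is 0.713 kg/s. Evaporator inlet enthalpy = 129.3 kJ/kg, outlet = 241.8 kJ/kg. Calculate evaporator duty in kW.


dh = 241.8 - 129.3 = 112.5 kJ/kg
Q_evap = m_dot * dh = 0.713 * 112.5
Q_evap = 80.21 kW

80.21


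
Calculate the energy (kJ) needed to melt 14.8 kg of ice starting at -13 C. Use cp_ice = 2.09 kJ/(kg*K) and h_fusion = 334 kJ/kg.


Sensible heat = cp * dT = 2.09 * 13 = 27.17 kJ/kg
Total per kg = 27.17 + 334 = 361.17 kJ/kg
Q = m * total = 14.8 * 361.17
Q = 5345.3 kJ

5345.3


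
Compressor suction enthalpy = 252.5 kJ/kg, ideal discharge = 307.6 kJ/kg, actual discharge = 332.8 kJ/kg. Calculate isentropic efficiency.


dh_ideal = 307.6 - 252.5 = 55.1 kJ/kg
dh_actual = 332.8 - 252.5 = 80.3 kJ/kg
eta_s = dh_ideal / dh_actual = 55.1 / 80.3
eta_s = 0.6862

0.6862


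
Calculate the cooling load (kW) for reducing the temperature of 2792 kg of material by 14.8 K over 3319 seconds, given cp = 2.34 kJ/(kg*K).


Q = m * cp * dT / t
Q = 2792 * 2.34 * 14.8 / 3319
Q = 29.133 kW

29.133


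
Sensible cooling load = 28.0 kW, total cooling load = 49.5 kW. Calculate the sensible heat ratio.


SHR = Q_sensible / Q_total
SHR = 28.0 / 49.5
SHR = 0.566

0.566


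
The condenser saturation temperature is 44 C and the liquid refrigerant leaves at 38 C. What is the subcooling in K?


Subcooling = T_cond - T_liquid
Subcooling = 44 - 38
Subcooling = 6 K

6


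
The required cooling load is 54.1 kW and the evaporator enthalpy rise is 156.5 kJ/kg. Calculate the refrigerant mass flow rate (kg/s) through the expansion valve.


m_dot = Q / dh
m_dot = 54.1 / 156.5
m_dot = 0.3457 kg/s

0.3457


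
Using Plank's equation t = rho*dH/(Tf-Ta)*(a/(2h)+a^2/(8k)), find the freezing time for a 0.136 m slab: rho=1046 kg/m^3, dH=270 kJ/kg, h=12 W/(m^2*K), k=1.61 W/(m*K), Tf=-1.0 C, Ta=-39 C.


dT = -1.0 - (-39) = 38.0 K
term1 = a/(2h) = 0.136/(2*12) = 0.005666666667
term2 = a^2/(8k) = 0.136^2/(8*1.61) = 0.001436024845
t = rho*dH*1000/dT * (term1 + term2)
t = 1046*270*1000/38.0 * (0.005666666667 + 0.001436024845)
t = 52788 s

52788


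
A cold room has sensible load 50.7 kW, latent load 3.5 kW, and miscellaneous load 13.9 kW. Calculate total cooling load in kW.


Q_total = Q_s + Q_l + Q_misc
Q_total = 50.7 + 3.5 + 13.9
Q_total = 68.1 kW

68.1


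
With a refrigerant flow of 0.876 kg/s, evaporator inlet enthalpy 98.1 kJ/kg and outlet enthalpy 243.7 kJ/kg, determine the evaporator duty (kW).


dh = 243.7 - 98.1 = 145.6 kJ/kg
Q_evap = m_dot * dh = 0.876 * 145.6
Q_evap = 127.55 kW

127.55


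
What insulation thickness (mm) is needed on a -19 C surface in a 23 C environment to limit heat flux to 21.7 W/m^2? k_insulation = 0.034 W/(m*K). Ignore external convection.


dT = 23 - (-19) = 42 K
thickness = k * dT / q_max * 1000
thickness = 0.034 * 42 / 21.7 * 1000
thickness = 65.8 mm

65.8


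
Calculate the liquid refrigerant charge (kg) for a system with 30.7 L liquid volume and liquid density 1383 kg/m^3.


Charge = V * rho / 1000
Charge = 30.7 * 1383 / 1000
Charge = 42.46 kg

42.46


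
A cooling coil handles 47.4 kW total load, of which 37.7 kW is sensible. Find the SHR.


SHR = Q_sensible / Q_total
SHR = 37.7 / 47.4
SHR = 0.795

0.795


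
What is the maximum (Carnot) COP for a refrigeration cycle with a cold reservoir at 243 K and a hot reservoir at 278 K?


dT = 278 - 243 = 35 K
COP_carnot = T_cold / dT = 243 / 35
COP_carnot = 6.943

6.943


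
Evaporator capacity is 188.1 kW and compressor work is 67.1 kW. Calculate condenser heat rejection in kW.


Q_cond = Q_evap + W
Q_cond = 188.1 + 67.1
Q_cond = 255.2 kW

255.2


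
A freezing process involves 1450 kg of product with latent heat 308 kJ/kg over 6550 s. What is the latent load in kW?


Q_lat = m * h_fg / t
Q_lat = 1450 * 308 / 6550
Q_lat = 68.18 kW

68.18


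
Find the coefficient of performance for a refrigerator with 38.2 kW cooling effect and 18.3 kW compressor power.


COP = Q_evap / W
COP = 38.2 / 18.3
COP = 2.087

2.087


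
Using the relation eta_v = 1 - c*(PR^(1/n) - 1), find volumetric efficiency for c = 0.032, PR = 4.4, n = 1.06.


PR^(1/n) = 4.4^(1/1.06) = 4.0460461
eta_v = 1 - 0.032 * (4.0460461 - 1)
eta_v = 0.9025

0.9025


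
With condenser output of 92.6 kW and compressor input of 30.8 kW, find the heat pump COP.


COP_hp = Q_cond / W
COP_hp = 92.6 / 30.8
COP_hp = 3.006

3.006


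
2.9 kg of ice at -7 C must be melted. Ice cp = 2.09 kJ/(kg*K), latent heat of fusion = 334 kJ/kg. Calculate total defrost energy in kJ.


Sensible heat = cp * dT = 2.09 * 7 = 14.63 kJ/kg
Total per kg = 14.63 + 334 = 348.63 kJ/kg
Q = m * total = 2.9 * 348.63
Q = 1011.0 kJ

1011.0


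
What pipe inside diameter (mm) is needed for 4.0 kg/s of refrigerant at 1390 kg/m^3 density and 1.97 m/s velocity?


A = m_dot / (rho * v) = 4.0 / (1390 * 1.97) = 0.001460760326 m^2
d = sqrt(4*A/pi) * 1000
d = 43.1 mm

43.1


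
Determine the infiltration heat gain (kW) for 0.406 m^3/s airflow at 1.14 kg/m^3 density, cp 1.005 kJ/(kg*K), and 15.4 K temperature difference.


Q = V_dot * rho * cp * dT
Q = 0.406 * 1.14 * 1.005 * 15.4
Q = 7.163 kW

7.163


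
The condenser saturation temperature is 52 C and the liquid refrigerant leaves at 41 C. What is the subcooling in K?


Subcooling = T_cond - T_liquid
Subcooling = 52 - 41
Subcooling = 11 K

11


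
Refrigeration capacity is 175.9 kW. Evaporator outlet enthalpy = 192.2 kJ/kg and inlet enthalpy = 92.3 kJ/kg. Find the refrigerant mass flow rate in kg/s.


dh = 192.2 - 92.3 = 99.9 kJ/kg
m_dot = Q / dh = 175.9 / 99.9 = 1.7608 kg/s

1.7608


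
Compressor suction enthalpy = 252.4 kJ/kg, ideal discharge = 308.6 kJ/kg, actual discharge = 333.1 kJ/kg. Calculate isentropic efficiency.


dh_ideal = 308.6 - 252.4 = 56.2 kJ/kg
dh_actual = 333.1 - 252.4 = 80.7 kJ/kg
eta_s = dh_ideal / dh_actual = 56.2 / 80.7
eta_s = 0.6964

0.6964


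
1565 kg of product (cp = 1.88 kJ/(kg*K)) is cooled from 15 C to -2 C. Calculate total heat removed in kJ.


dT = 15 - (-2) = 17 K
Q = m * cp * dT = 1565 * 1.88 * 17
Q = 50017 kJ

50017


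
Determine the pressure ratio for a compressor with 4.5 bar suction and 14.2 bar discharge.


PR = P_high / P_low
PR = 14.2 / 4.5
PR = 3.156

3.156


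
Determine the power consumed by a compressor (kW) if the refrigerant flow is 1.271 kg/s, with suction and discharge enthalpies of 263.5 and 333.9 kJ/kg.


dh = 333.9 - 263.5 = 70.4 kJ/kg
W = m_dot * dh = 1.271 * 70.4 = 89.48 kW

89.48


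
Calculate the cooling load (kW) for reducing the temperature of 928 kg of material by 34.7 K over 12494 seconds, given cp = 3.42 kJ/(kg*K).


Q = m * cp * dT / t
Q = 928 * 3.42 * 34.7 / 12494
Q = 8.815 kW

8.815


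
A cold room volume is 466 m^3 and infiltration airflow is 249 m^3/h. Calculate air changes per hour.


ACH = flow / volume
ACH = 249 / 466
ACH = 0.534

0.534


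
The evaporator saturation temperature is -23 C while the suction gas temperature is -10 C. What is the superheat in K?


Superheat = T_suction - T_evap
Superheat = -10 - (-23)
Superheat = 13 K

13


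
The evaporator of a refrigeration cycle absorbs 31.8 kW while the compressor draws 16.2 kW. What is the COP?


COP = Q_evap / W
COP = 31.8 / 16.2
COP = 1.963

1.963


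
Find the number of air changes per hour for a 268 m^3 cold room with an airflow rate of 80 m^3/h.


ACH = flow / volume
ACH = 80 / 268
ACH = 0.299

0.299


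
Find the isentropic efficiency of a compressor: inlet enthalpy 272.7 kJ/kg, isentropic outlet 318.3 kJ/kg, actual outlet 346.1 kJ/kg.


dh_ideal = 318.3 - 272.7 = 45.6 kJ/kg
dh_actual = 346.1 - 272.7 = 73.4 kJ/kg
eta_s = dh_ideal / dh_actual = 45.6 / 73.4
eta_s = 0.6213

0.6213


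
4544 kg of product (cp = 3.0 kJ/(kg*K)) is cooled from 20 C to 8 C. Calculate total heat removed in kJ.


dT = 20 - (8) = 12 K
Q = m * cp * dT = 4544 * 3.0 * 12
Q = 163584 kJ

163584


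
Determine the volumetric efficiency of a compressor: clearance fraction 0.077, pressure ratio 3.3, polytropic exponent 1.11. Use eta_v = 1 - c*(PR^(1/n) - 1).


PR^(1/n) = 3.3^(1/1.11) = 2.93176851
eta_v = 1 - 0.077 * (2.93176851 - 1)
eta_v = 0.8513

0.8513


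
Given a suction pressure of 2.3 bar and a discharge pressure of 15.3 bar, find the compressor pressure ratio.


PR = P_high / P_low
PR = 15.3 / 2.3
PR = 6.652

6.652


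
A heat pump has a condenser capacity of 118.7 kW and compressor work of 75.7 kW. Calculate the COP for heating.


COP_hp = Q_cond / W
COP_hp = 118.7 / 75.7
COP_hp = 1.568

1.568


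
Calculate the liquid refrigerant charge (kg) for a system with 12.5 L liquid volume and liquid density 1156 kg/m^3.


Charge = V * rho / 1000
Charge = 12.5 * 1156 / 1000
Charge = 14.45 kg

14.45


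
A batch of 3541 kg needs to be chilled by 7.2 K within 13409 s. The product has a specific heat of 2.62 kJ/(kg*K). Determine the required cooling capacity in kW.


Q = m * cp * dT / t
Q = 3541 * 2.62 * 7.2 / 13409
Q = 4.982 kW

4.982


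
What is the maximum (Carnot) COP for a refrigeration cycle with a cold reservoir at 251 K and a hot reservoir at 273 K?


dT = 273 - 251 = 22 K
COP_carnot = T_cold / dT = 251 / 22
COP_carnot = 11.409

11.409


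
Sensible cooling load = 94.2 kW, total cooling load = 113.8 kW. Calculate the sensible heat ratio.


SHR = Q_sensible / Q_total
SHR = 94.2 / 113.8
SHR = 0.828

0.828


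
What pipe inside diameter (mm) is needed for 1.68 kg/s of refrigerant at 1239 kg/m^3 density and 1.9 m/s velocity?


A = m_dot / (rho * v) = 1.68 / (1239 * 1.9) = 0.0007136485281 m^2
d = sqrt(4*A/pi) * 1000
d = 30.1 mm

30.1


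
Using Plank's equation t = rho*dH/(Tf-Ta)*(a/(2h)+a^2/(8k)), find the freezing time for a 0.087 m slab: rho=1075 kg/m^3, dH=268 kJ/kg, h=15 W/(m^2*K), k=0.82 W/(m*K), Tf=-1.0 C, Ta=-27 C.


dT = -1.0 - (-27) = 26.0 K
term1 = a/(2h) = 0.087/(2*15) = 0.0029
term2 = a^2/(8k) = 0.087^2/(8*0.82) = 0.001153810976
t = rho*dH*1000/dT * (term1 + term2)
t = 1075*268*1000/26.0 * (0.0029 + 0.001153810976)
t = 44919 s

44919


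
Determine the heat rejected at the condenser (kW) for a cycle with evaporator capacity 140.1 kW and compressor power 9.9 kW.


Q_cond = Q_evap + W
Q_cond = 140.1 + 9.9
Q_cond = 150.0 kW

150.0


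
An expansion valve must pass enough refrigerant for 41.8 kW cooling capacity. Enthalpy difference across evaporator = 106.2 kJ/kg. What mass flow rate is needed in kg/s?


m_dot = Q / dh
m_dot = 41.8 / 106.2
m_dot = 0.3936 kg/s

0.3936


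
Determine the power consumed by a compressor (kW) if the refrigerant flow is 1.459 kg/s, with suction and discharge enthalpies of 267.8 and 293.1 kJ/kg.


dh = 293.1 - 267.8 = 25.3 kJ/kg
W = m_dot * dh = 1.459 * 25.3 = 36.91 kW

36.91


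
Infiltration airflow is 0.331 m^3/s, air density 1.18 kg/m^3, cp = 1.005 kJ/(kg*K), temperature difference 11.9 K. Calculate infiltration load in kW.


Q = V_dot * rho * cp * dT
Q = 0.331 * 1.18 * 1.005 * 11.9
Q = 4.671 kW

4.671


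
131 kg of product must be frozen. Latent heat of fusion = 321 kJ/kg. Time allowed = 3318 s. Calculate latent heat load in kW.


Q_lat = m * h_fg / t
Q_lat = 131 * 321 / 3318
Q_lat = 12.67 kW

12.67


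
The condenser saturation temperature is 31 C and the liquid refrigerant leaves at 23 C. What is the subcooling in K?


Subcooling = T_cond - T_liquid
Subcooling = 31 - 23
Subcooling = 8 K

8


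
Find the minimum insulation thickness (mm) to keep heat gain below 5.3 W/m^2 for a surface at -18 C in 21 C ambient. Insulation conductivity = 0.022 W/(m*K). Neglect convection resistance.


dT = 21 - (-18) = 39 K
thickness = k * dT / q_max * 1000
thickness = 0.022 * 39 / 5.3 * 1000
thickness = 161.9 mm

161.9


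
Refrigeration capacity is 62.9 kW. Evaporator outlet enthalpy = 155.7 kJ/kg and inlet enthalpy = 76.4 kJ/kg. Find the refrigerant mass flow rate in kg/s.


dh = 155.7 - 76.4 = 79.3 kJ/kg
m_dot = Q / dh = 62.9 / 79.3 = 0.7932 kg/s

0.7932


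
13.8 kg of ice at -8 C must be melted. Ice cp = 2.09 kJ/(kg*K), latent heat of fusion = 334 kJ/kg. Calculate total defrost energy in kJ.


Sensible heat = cp * dT = 2.09 * 8 = 16.72 kJ/kg
Total per kg = 16.72 + 334 = 350.72 kJ/kg
Q = m * total = 13.8 * 350.72
Q = 4839.9 kJ

4839.9


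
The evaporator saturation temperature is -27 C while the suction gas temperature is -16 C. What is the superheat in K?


Superheat = T_suction - T_evap
Superheat = -16 - (-27)
Superheat = 11 K

11


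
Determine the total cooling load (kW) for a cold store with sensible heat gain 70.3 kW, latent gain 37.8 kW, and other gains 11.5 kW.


Q_total = Q_s + Q_l + Q_misc
Q_total = 70.3 + 37.8 + 11.5
Q_total = 119.6 kW

119.6


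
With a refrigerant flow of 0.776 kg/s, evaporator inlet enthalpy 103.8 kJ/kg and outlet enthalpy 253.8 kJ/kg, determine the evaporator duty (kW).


dh = 253.8 - 103.8 = 150.0 kJ/kg
Q_evap = m_dot * dh = 0.776 * 150.0
Q_evap = 116.4 kW

116.4


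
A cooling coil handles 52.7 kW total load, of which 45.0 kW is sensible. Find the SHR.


SHR = Q_sensible / Q_total
SHR = 45.0 / 52.7
SHR = 0.854

0.854


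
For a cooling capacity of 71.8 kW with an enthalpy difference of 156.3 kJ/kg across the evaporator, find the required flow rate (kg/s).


m_dot = Q / dh
m_dot = 71.8 / 156.3
m_dot = 0.4594 kg/s

0.4594


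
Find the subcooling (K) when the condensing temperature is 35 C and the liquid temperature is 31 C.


Subcooling = T_cond - T_liquid
Subcooling = 35 - 31
Subcooling = 4 K

4


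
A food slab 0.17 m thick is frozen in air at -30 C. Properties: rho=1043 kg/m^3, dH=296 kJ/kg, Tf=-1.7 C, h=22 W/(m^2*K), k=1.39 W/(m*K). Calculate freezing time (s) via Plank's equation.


dT = -1.7 - (-30) = 28.3 K
term1 = a/(2h) = 0.17/(2*22) = 0.003863636364
term2 = a^2/(8k) = 0.17^2/(8*1.39) = 0.002598920863
t = rho*dH*1000/dT * (term1 + term2)
t = 1043*296*1000/28.3 * (0.003863636364 + 0.002598920863)
t = 70501 s

70501


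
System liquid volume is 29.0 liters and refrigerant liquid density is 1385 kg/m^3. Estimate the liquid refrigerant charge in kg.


Charge = V * rho / 1000
Charge = 29.0 * 1385 / 1000
Charge = 40.17 kg

40.17


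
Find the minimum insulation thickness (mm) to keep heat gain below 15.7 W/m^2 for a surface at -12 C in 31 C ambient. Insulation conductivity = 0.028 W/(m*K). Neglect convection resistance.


dT = 31 - (-12) = 43 K
thickness = k * dT / q_max * 1000
thickness = 0.028 * 43 / 15.7 * 1000
thickness = 76.7 mm

76.7


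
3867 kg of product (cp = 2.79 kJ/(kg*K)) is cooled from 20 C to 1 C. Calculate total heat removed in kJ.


dT = 20 - (1) = 19 K
Q = m * cp * dT = 3867 * 2.79 * 19
Q = 204990 kJ

204990


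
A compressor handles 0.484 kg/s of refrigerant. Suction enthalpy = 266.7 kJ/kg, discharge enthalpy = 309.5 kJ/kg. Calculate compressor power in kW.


dh = 309.5 - 266.7 = 42.8 kJ/kg
W = m_dot * dh = 0.484 * 42.8 = 20.72 kW

20.72


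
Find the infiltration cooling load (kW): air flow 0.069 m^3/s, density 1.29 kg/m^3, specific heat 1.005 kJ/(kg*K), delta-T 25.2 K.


Q = V_dot * rho * cp * dT
Q = 0.069 * 1.29 * 1.005 * 25.2
Q = 2.254 kW

2.254


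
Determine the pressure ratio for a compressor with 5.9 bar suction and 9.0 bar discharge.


PR = P_high / P_low
PR = 9.0 / 5.9
PR = 1.525

1.525


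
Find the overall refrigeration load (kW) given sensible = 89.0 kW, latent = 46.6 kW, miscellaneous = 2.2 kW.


Q_total = Q_s + Q_l + Q_misc
Q_total = 89.0 + 46.6 + 2.2
Q_total = 137.8 kW

137.8


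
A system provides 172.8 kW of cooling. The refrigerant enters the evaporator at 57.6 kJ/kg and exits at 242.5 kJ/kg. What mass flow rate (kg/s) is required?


dh = 242.5 - 57.6 = 184.9 kJ/kg
m_dot = Q / dh = 172.8 / 184.9 = 0.9346 kg/s

0.9346


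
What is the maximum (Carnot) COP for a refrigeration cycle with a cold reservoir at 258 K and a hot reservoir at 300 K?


dT = 300 - 258 = 42 K
COP_carnot = T_cold / dT = 258 / 42
COP_carnot = 6.143

6.143


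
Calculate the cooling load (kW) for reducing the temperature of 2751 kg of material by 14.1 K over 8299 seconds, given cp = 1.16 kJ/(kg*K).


Q = m * cp * dT / t
Q = 2751 * 1.16 * 14.1 / 8299
Q = 5.422 kW

5.422


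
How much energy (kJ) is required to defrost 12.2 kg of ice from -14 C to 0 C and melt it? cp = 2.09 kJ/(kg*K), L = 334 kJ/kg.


Sensible heat = cp * dT = 2.09 * 14 = 29.26 kJ/kg
Total per kg = 29.26 + 334 = 363.26 kJ/kg
Q = m * total = 12.2 * 363.26
Q = 4431.8 kJ

4431.8


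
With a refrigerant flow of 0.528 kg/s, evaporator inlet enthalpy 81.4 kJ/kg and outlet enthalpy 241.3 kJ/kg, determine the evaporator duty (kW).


dh = 241.3 - 81.4 = 159.9 kJ/kg
Q_evap = m_dot * dh = 0.528 * 159.9
Q_evap = 84.43 kW

84.43


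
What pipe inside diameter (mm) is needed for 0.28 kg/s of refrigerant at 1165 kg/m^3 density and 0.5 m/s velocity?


A = m_dot / (rho * v) = 0.28 / (1165 * 0.5) = 0.0004806866953 m^2
d = sqrt(4*A/pi) * 1000
d = 24.7 mm

24.7


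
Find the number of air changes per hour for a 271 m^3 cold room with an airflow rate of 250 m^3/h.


ACH = flow / volume
ACH = 250 / 271
ACH = 0.923

0.923


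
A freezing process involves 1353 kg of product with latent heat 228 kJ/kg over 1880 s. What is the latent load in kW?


Q_lat = m * h_fg / t
Q_lat = 1353 * 228 / 1880
Q_lat = 164.09 kW

164.09


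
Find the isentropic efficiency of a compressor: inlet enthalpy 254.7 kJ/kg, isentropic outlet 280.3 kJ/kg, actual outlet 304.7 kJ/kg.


dh_ideal = 280.3 - 254.7 = 25.6 kJ/kg
dh_actual = 304.7 - 254.7 = 50.0 kJ/kg
eta_s = dh_ideal / dh_actual = 25.6 / 50.0
eta_s = 0.512

0.512
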